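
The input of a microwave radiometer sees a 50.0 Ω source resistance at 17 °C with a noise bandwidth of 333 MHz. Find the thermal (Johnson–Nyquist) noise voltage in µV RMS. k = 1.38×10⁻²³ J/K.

16.3 µV

T = 17 °C + 273.15 = 290.15 K
V_n = √(4kTRB)
4kTRB = 4 × 1.38×10⁻²³ × 290.15 × 5.00×10¹ × 3.33×10⁸ = 2.67×10⁻¹⁰ V²
V_n = √(2.67×10⁻¹⁰) = 1.63×10⁻⁵ V = 16.3 µV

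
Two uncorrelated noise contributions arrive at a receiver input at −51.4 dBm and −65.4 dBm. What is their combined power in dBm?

−51.2 dBm

Convert to linear, add, convert back:
P₁ = 7.24×10⁻⁹ W, P₂ = 2.88×10⁻¹⁰ W
P_tot = 7.53×10⁻⁹ W → 10 log₁₀(P_tot / 10⁻³) = −51.2 dBm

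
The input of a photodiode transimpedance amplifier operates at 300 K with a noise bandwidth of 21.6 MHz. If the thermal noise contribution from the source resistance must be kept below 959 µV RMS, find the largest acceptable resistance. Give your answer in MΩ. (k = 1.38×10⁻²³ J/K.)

Johnson–Nyquist: V_n = √(4kTRB) ⇒ R = V_n² / (4kTB)
4kTB = 4 × 1.38×10⁻²³ × 300 × 2.16×10⁷ = 3.58×10⁻¹³
R = (9.59×10⁻⁴)² / 3.58×10⁻¹³ = 2.57×10⁶ Ω = 2.57 MΩ

2.57 MΩ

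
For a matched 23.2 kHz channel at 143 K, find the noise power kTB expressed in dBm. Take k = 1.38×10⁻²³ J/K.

−133.4 dBm

P_n = kTB = 1.38×10⁻²³ × 143 × 2.32×10⁴ = 4.58×10⁻¹⁷ W
In dBm: 10 log₁₀(4.58×10⁻¹⁷ / 10⁻³) = −133.4 dBm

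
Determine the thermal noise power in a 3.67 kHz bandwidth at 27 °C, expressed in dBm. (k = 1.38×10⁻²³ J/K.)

−138.2 dBm

T = 27 °C + 273.15 = 300.15 K
P_n = kTB = 1.38×10⁻²³ × 300.15 × 3.67×10³ = 1.52×10⁻¹⁷ W
In dBm: 10 log₁₀(1.52×10⁻¹⁷ / 10⁻³) = −138.2 dBm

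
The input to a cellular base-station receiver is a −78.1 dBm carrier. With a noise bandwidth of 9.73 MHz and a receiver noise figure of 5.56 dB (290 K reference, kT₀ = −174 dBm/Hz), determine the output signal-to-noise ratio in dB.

Noise floor: N = −174 + 10 log₁₀(B) + NF
10 log₁₀(9.73×10⁶) = 69.88 dB
N = −174 + 69.88 + 5.56 = −98.56 dBm
SNR = P_sig − N = −78.1 − (−98.56) = 20.46 dB → 20.5 dB

20.5 dB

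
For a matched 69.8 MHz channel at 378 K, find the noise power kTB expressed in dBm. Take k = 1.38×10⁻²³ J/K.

P_n = kTB = 1.38×10⁻²³ × 378 × 6.98×10⁷ = 3.64×10⁻¹³ W
In dBm: 10 log₁₀(3.64×10⁻¹³ / 10⁻³) = −94.4 dBm

−94.4 dBm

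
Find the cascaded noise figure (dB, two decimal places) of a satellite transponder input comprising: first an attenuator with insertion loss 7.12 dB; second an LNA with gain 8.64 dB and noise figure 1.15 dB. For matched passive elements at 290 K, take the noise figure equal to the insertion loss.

Convert to linear (a loss of L dB is a gain of −L dB): F_i = 10^(NF_i/10), G_i = 10^(G_i,dB/10)
  Stage 1: F_1 = 10^(7.12/10) = 5.152, G_1 = 10^(−7.12/10) = 0.1941
  Stage 2: F_2 = 10^(1.15/10) = 1.303, G_2 = 10^(8.64/10) = 7.311
Friis cascade:
  F = 5.152 + (1.303 − 1)/0.1941 = 6.714
NF = 10 log₁₀(6.714) = 8.27 dB

8.27 dB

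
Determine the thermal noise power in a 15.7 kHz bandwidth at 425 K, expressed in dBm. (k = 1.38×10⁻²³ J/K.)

−130.4 dBm

P_n = kTB = 1.38×10⁻²³ × 425 × 1.57×10⁴ = 9.21×10⁻¹⁷ W
In dBm: 10 log₁₀(9.21×10⁻¹⁷ / 10⁻³) = −130.4 dBm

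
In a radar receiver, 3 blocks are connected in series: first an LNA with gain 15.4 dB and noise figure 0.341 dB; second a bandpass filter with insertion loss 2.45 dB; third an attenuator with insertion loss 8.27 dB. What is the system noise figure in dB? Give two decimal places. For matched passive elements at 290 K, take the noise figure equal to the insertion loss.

1.44 dB

Convert to linear (a loss of L dB is a gain of −L dB): F_i = 10^(NF_i/10), G_i = 10^(G_i,dB/10)
  Stage 1: F_1 = 10^(0.341/10) = 1.082, G_1 = 10^(15.4/10) = 34.67
  Stage 2: F_2 = 10^(2.45/10) = 1.758, G_2 = 10^(−2.45/10) = 0.5689
  Stage 3: F_3 = 10^(8.27/10) = 6.714, G_3 = 10^(−8.27/10) = 0.1489
Friis cascade:
  F = 1.082 + (1.758 − 1)/34.67 + (6.714 − 1)/19.72 = 1.393
NF = 10 log₁₀(1.393) = 1.44 dB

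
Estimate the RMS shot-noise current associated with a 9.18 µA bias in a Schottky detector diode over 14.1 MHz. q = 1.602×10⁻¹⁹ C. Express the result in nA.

I_n = √(2qI·B)
2qI·B = 2 × 1.602×10⁻¹⁹ × 9.18×10⁻⁶ × 1.41×10⁷ = 4.15×10⁻¹⁷ A²
I_n = √(4.15×10⁻¹⁷) = 6.44×10⁻⁹ A = 6.44 nA

6.44 nA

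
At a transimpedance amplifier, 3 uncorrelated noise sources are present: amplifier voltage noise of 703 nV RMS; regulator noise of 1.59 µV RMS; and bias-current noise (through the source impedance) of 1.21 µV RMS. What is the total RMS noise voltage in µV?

2.12 µV

Uncorrelated sources add in power (mean-square): V_tot = √(ΣV_i²)
V_tot = √[(7.03×10⁻⁷)² + (1.59×10⁻⁶)² + (1.21×10⁻⁶)²] = 2.12×10⁻⁶ V = 2.12 µV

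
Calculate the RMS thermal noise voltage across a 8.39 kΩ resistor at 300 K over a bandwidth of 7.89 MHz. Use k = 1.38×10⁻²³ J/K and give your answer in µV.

33.1 µV

V_n = √(4kTRB)
4kTRB = 4 × 1.38×10⁻²³ × 300 × 8.39×10³ × 7.89×10⁶ = 1.10×10⁻⁹ V²
V_n = √(1.10×10⁻⁹) = 3.31×10⁻⁵ V = 33.1 µV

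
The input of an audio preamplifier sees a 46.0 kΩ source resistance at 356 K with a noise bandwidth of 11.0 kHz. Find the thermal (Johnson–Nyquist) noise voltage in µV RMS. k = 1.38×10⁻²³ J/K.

V_n = √(4kTRB)
4kTRB = 4 × 1.38×10⁻²³ × 356 × 4.60×10⁴ × 1.10×10⁴ = 9.94×10⁻¹² V²
V_n = √(9.94×10⁻¹²) = 3.15×10⁻⁶ V = 3.15 µV

3.15 µV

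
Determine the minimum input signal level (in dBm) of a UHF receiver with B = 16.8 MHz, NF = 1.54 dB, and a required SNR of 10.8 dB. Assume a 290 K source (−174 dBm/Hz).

Sensitivity = −174 + 10 log₁₀(B) + NF + SNR_min
= −174 + 72.25 + 1.54 + 10.8
= −89.41 dBm → −89.4 dBm

−89.4 dBm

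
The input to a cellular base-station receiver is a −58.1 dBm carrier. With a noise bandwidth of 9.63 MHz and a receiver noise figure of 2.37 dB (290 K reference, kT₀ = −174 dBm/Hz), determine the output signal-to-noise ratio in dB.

43.7 dB

Noise floor: N = −174 + 10 log₁₀(B) + NF
10 log₁₀(9.63×10⁶) = 69.84 dB
N = −174 + 69.84 + 2.37 = −101.79 dBm
SNR = P_sig − N = −58.1 − (−101.79) = 43.69 dB → 43.7 dB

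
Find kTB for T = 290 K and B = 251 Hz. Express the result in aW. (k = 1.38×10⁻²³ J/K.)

P_n = kTB = 1.38×10⁻²³ × 290 × 2.51×10² = 1.00×10⁻¹⁸ W = 1.00 aW

1.00 aW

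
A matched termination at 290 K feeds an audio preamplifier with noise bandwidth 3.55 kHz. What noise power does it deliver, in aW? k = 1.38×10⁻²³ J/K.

14.2 aW

P_n = kTB = 1.38×10⁻²³ × 290 × 3.55×10³ = 1.42×10⁻¹⁷ W = 14.2 aW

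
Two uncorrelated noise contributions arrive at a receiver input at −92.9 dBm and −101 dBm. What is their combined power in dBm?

Convert to linear, add, convert back:
P₁ = 5.13×10⁻¹³ W, P₂ = 7.94×10⁻¹⁴ W
P_tot = 5.92×10⁻¹³ W → 10 log₁₀(P_tot / 10⁻³) = −92.3 dBm

−92.3 dBm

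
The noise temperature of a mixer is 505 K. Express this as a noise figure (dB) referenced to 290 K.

4.38 dB

F = 1 + T_e/T₀ = 1 + 505/290 = 2.74138
NF = 10 log₁₀(2.74138) = 4.38 dB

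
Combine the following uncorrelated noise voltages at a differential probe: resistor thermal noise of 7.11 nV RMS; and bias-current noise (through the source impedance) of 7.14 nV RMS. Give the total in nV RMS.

Uncorrelated sources add in power (mean-square): V_tot = √(ΣV_i²)
V_tot = √[(7.11×10⁻⁹)² + (7.14×10⁻⁹)²] = 1.01×10⁻⁸ V = 10.1 nV

10.1 nV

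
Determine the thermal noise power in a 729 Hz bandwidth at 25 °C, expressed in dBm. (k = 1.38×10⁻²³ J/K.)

−145.2 dBm

T = 25 °C + 273.15 = 298.15 K
P_n = kTB = 1.38×10⁻²³ × 298.15 × 7.29×10² = 3.00×10⁻¹⁸ W
In dBm: 10 log₁₀(3.00×10⁻¹⁸ / 10⁻³) = −145.2 dBm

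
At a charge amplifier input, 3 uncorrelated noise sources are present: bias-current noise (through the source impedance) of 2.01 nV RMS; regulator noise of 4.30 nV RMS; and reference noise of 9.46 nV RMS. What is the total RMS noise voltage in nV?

10.6 nV

Uncorrelated sources add in power (mean-square): V_tot = √(ΣV_i²)
V_tot = √[(2.01×10⁻⁹)² + (4.30×10⁻⁹)² + (9.46×10⁻⁹)²] = 1.06×10⁻⁸ V = 10.6 nV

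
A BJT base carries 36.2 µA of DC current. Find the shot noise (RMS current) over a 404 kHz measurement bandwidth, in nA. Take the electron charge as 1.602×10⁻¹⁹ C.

I_n = √(2qI·B)
2qI·B = 2 × 1.602×10⁻¹⁹ × 3.62×10⁻⁵ × 4.04×10⁵ = 4.69×10⁻¹⁸ A²
I_n = √(4.69×10⁻¹⁸) = 2.16×10⁻⁹ A = 2.16 nA

2.16 nA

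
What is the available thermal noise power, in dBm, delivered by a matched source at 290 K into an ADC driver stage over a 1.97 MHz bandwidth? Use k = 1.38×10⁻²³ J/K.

P_n = kTB = 1.38×10⁻²³ × 290 × 1.97×10⁶ = 7.88×10⁻¹⁵ W
In dBm: 10 log₁₀(7.88×10⁻¹⁵ / 10⁻³) = −111.0 dBm

−111.0 dBm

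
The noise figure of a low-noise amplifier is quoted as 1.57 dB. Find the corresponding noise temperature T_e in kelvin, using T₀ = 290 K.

F = 10^(1.57/10) = 1.43549
T_e = (F − 1)·T₀ = (1.43549 − 1) × 290 = 126 K

126 K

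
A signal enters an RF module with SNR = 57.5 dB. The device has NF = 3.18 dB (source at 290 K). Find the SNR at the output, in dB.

54.32 dB

By definition F = SNR_in/SNR_out, so in dB: SNR_out = SNR_in − NF
SNR_out = 57.5 − 3.18 = 54.32 dB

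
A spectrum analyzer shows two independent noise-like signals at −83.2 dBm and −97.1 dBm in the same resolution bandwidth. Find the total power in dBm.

Convert to linear, add, convert back:
P₁ = 4.79×10⁻¹² W, P₂ = 1.95×10⁻¹³ W
P_tot = 4.98×10⁻¹² W → 10 log₁₀(P_tot / 10⁻³) = −83.0 dBm

−83.0 dBm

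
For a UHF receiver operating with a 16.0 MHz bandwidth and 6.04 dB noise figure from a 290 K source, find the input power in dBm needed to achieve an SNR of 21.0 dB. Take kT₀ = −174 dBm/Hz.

Sensitivity = −174 + 10 log₁₀(B) + NF + SNR_min
= −174 + 72.04 + 6.04 + 21.0
= −74.92 dBm → −74.9 dBm

−74.9 dBm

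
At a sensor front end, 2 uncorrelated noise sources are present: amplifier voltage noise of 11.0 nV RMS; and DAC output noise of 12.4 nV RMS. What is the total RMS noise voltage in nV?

16.6 nV

Uncorrelated sources add in power (mean-square): V_tot = √(ΣV_i²)
V_tot = √[(1.10×10⁻⁸)² + (1.24×10⁻⁸)²] = 1.66×10⁻⁸ V = 16.6 nV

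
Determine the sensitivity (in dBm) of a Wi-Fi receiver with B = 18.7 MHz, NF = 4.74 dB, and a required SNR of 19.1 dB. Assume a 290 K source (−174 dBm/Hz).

Sensitivity = −174 + 10 log₁₀(B) + NF + SNR_min
= −174 + 72.72 + 4.74 + 19.1
= −77.44 dBm → −77.4 dBm

−77.4 dBm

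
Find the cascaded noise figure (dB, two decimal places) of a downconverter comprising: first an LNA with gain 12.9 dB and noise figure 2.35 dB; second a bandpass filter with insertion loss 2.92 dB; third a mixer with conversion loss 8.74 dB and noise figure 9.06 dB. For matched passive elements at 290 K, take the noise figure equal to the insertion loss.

3.94 dB

Convert to linear (a loss of L dB is a gain of −L dB): F_i = 10^(NF_i/10), G_i = 10^(G_i,dB/10)
  Stage 1: F_1 = 10^(2.35/10) = 1.718, G_1 = 10^(12.9/10) = 19.50
  Stage 2: F_2 = 10^(2.92/10) = 1.959, G_2 = 10^(−2.92/10) = 0.5105
  Stage 3: F_3 = 10^(9.06/10) = 8.054, G_3 = 10^(−8.74/10) = 0.1337
Friis cascade:
  F = 1.718 + (1.959 − 1)/19.50 + (8.054 − 1)/9.954 = 2.476
NF = 10 log₁₀(2.476) = 3.94 dB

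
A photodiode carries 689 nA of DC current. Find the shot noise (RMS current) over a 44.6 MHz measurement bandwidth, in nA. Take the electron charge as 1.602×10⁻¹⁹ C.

I_n = √(2qI·B)
2qI·B = 2 × 1.602×10⁻¹⁹ × 6.89×10⁻⁷ × 4.46×10⁷ = 9.85×10⁻¹⁸ A²
I_n = √(9.85×10⁻¹⁸) = 3.14×10⁻⁹ A = 3.14 nA

3.14 nA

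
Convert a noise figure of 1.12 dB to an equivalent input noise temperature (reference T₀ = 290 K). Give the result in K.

85.3 K

F = 10^(1.12/10) = 1.2942
T_e = (F − 1)·T₀ = (1.2942 − 1) × 290 = 85.3 K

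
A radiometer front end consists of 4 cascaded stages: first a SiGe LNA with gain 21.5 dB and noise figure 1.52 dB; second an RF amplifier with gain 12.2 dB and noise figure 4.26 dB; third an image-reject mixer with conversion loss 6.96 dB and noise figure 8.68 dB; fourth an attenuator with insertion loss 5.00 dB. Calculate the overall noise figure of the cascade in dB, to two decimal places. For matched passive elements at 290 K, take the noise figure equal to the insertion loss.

1.58 dB

Convert to linear (a loss of L dB is a gain of −L dB): F_i = 10^(NF_i/10), G_i = 10^(G_i,dB/10)
  Stage 1: F_1 = 10^(1.52/10) = 1.419, G_1 = 10^(21.5/10) = 141.3
  Stage 2: F_2 = 10^(4.26/10) = 2.667, G_2 = 10^(12.2/10) = 16.60
  Stage 3: F_3 = 10^(8.68/10) = 7.379, G_3 = 10^(−6.96/10) = 0.2014
  Stage 4: F_4 = 10^(5.00/10) = 3.162, G_4 = 10^(−5.00/10) = 0.3162
Friis cascade:
  F = 1.419 + (2.667 − 1)/141.3 + (7.379 − 1)/2344 + (3.162 − 1)/472.1 = 1.438
NF = 10 log₁₀(1.438) = 1.58 dB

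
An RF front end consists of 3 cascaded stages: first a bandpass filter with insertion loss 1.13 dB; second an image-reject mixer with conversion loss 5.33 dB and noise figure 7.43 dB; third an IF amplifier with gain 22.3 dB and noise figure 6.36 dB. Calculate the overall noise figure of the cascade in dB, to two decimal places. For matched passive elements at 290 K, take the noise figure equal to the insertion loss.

13.40 dB

Convert to linear (a loss of L dB is a gain of −L dB): F_i = 10^(NF_i/10), G_i = 10^(G_i,dB/10)
  Stage 1: F_1 = 10^(1.13/10) = 1.297, G_1 = 10^(−1.13/10) = 0.7709
  Stage 2: F_2 = 10^(7.43/10) = 5.534, G_2 = 10^(−5.33/10) = 0.2931
  Stage 3: F_3 = 10^(6.36/10) = 4.325, G_3 = 10^(22.3/10) = 169.8
Friis cascade:
  F = 1.297 + (5.534 − 1)/0.7709 + (4.325 − 1)/0.2259 = 21.89
NF = 10 log₁₀(21.89) = 13.40 dB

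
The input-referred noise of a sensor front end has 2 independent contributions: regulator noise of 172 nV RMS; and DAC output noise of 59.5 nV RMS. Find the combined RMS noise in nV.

Uncorrelated sources add in power (mean-square): V_tot = √(ΣV_i²)
V_tot = √[(1.72×10⁻⁷)² + (5.95×10⁻⁸)²] = 1.82×10⁻⁷ V = 182 nV

182 nV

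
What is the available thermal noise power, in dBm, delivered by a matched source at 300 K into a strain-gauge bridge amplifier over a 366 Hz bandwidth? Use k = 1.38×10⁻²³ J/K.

−148.2 dBm

P_n = kTB = 1.38×10⁻²³ × 300 × 3.66×10² = 1.52×10⁻¹⁸ W
In dBm: 10 log₁₀(1.52×10⁻¹⁸ / 10⁻³) = −148.2 dBm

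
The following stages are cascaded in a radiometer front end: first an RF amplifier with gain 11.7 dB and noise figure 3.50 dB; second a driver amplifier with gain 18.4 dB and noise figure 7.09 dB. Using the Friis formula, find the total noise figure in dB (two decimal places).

Convert to linear (a loss of L dB is a gain of −L dB): F_i = 10^(NF_i/10), G_i = 10^(G_i,dB/10)
  Stage 1: F_1 = 10^(3.50/10) = 2.239, G_1 = 10^(11.7/10) = 14.79
  Stage 2: F_2 = 10^(7.09/10) = 5.117, G_2 = 10^(18.4/10) = 69.18
Friis cascade:
  F = 2.239 + (5.117 − 1)/14.79 = 2.517
NF = 10 log₁₀(2.517) = 4.01 dB

4.01 dB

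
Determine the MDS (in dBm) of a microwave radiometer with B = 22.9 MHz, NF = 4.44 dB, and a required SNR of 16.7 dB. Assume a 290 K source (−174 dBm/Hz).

−79.3 dBm

Sensitivity = −174 + 10 log₁₀(B) + NF + SNR_min
= −174 + 73.6 + 4.44 + 16.7
= −79.26 dBm → −79.3 dBm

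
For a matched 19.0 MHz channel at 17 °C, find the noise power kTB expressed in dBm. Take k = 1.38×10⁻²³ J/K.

−101.2 dBm

T = 17 °C + 273.15 = 290.15 K
P_n = kTB = 1.38×10⁻²³ × 290.15 × 1.90×10⁷ = 7.61×10⁻¹⁴ W
In dBm: 10 log₁₀(7.61×10⁻¹⁴ / 10⁻³) = −101.2 dBm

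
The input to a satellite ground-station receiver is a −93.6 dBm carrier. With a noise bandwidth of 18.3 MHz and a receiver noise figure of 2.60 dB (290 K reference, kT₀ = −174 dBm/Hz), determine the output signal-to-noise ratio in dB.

5.2 dB

Noise floor: N = −174 + 10 log₁₀(B) + NF
10 log₁₀(1.83×10⁷) = 72.62 dB
N = −174 + 72.62 + 2.60 = −98.78 dBm
SNR = P_sig − N = −93.6 − (−98.78) = 5.18 dB → 5.2 dB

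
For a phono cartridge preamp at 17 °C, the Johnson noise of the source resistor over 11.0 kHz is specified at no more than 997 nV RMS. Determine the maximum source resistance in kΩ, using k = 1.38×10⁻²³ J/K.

5.64 kΩ

T = 17 °C + 273.15 = 290.15 K
Johnson–Nyquist: V_n = √(4kTRB) ⇒ R = V_n² / (4kTB)
4kTB = 4 × 1.38×10⁻²³ × 290.15 × 1.10×10⁴ = 1.76×10⁻¹⁶
R = (9.97×10⁻⁷)² / 1.76×10⁻¹⁶ = 5.64×10³ Ω = 5.64 kΩ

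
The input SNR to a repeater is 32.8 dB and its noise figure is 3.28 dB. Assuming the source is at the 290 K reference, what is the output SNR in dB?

29.52 dB

By definition F = SNR_in/SNR_out, so in dB: SNR_out = SNR_in − NF
SNR_out = 32.8 − 3.28 = 29.52 dB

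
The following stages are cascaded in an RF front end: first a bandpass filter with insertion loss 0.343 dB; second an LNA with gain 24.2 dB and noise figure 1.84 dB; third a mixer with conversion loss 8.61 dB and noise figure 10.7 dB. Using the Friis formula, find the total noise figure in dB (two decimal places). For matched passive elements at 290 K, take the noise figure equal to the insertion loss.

Convert to linear (a loss of L dB is a gain of −L dB): F_i = 10^(NF_i/10), G_i = 10^(G_i,dB/10)
  Stage 1: F_1 = 10^(0.343/10) = 1.082, G_1 = 10^(−0.343/10) = 0.9241
  Stage 2: F_2 = 10^(1.84/10) = 1.528, G_2 = 10^(24.2/10) = 263.0
  Stage 3: F_3 = 10^(10.7/10) = 11.75, G_3 = 10^(−8.61/10) = 0.1377
Friis cascade:
  F = 1.082 + (1.528 − 1)/0.9241 + (11.75 − 1)/243.1 = 1.697
NF = 10 log₁₀(1.697) = 2.30 dB

2.30 dB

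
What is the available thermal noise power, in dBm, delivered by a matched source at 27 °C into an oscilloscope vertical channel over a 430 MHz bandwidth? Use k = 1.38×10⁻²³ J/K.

T = 27 °C + 273.15 = 300.15 K
P_n = kTB = 1.38×10⁻²³ × 300.15 × 4.30×10⁸ = 1.78×10⁻¹² W
In dBm: 10 log₁₀(1.78×10⁻¹² / 10⁻³) = −87.5 dBm

−87.5 dBm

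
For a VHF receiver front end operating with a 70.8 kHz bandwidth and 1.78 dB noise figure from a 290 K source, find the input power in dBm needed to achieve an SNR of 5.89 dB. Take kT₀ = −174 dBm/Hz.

−117.8 dBm

Sensitivity = −174 + 10 log₁₀(B) + NF + SNR_min
= −174 + 48.5 + 1.78 + 5.89
= −117.83 dBm → −117.8 dBm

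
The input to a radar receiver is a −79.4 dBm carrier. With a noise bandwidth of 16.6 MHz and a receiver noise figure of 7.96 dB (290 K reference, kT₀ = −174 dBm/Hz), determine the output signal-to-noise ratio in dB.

Noise floor: N = −174 + 10 log₁₀(B) + NF
10 log₁₀(1.66×10⁷) = 72.2 dB
N = −174 + 72.2 + 7.96 = −93.84 dBm
SNR = P_sig − N = −79.4 − (−93.84) = 14.44 dB → 14.4 dB

14.4 dB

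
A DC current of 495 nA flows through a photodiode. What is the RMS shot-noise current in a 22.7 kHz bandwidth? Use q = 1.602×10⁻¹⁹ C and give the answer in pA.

I_n = √(2qI·B)
2qI·B = 2 × 1.602×10⁻¹⁹ × 4.95×10⁻⁷ × 2.27×10⁴ = 3.60×10⁻²¹ A²
I_n = √(3.60×10⁻²¹) = 6.00×10⁻¹¹ A = 60.0 pA

60.0 pA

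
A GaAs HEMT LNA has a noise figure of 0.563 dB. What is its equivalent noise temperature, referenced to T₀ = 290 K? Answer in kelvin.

40.1 K

F = 10^(0.563/10) = 1.13841
T_e = (F − 1)·T₀ = (1.13841 − 1) × 290 = 40.1 K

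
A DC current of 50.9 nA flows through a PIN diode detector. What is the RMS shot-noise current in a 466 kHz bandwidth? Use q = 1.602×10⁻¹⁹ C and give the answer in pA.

87.2 pA

I_n = √(2qI·B)
2qI·B = 2 × 1.602×10⁻¹⁹ × 5.09×10⁻⁸ × 4.66×10⁵ = 7.60×10⁻²¹ A²
I_n = √(7.60×10⁻²¹) = 8.72×10⁻¹¹ A = 87.2 pA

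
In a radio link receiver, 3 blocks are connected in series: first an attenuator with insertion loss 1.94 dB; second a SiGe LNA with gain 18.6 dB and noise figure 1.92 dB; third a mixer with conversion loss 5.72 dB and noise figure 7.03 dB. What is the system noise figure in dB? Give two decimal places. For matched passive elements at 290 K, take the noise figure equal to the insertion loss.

4.01 dB

Convert to linear (a loss of L dB is a gain of −L dB): F_i = 10^(NF_i/10), G_i = 10^(G_i,dB/10)
  Stage 1: F_1 = 10^(1.94/10) = 1.563, G_1 = 10^(−1.94/10) = 0.6397
  Stage 2: F_2 = 10^(1.92/10) = 1.556, G_2 = 10^(18.6/10) = 72.44
  Stage 3: F_3 = 10^(7.03/10) = 5.047, G_3 = 10^(−5.72/10) = 0.2679
Friis cascade:
  F = 1.563 + (1.556 − 1)/0.6397 + (5.047 − 1)/46.34 = 2.520
NF = 10 log₁₀(2.520) = 4.01 dB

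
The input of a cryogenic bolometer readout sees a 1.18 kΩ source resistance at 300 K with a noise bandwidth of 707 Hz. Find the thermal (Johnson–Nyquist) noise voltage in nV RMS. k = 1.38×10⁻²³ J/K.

118 nV

V_n = √(4kTRB)
4kTRB = 4 × 1.38×10⁻²³ × 300 × 1.18×10³ × 7.07×10² = 1.38×10⁻¹⁴ V²
V_n = √(1.38×10⁻¹⁴) = 1.18×10⁻⁷ V = 118 nV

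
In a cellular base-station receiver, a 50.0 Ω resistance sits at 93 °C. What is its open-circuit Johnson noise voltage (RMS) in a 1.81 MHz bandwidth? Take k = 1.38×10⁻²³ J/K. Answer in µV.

T = 93 °C + 273.15 = 366.15 K
V_n = √(4kTRB)
4kTRB = 4 × 1.38×10⁻²³ × 366.15 × 5.00×10¹ × 1.81×10⁶ = 1.83×10⁻¹² V²
V_n = √(1.83×10⁻¹²) = 1.35×10⁻⁶ V = 1.35 µV

1.35 µV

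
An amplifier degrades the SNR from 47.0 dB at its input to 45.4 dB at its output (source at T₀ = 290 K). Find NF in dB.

NF (dB) = SNR_in(dB) − SNR_out(dB) when the source is at T₀
NF = 47.0 − 45.4 = 1.6 dB

1.6 dB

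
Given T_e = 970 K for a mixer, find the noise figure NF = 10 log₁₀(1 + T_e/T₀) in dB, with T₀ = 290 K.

6.38 dB

F = 1 + T_e/T₀ = 1 + 970/290 = 4.34483
NF = 10 log₁₀(4.34483) = 6.38 dB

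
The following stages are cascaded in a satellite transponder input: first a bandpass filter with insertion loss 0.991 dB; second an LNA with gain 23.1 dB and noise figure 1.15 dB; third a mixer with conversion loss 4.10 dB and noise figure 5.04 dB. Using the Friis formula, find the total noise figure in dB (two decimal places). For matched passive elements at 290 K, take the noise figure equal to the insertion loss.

2.18 dB

Convert to linear (a loss of L dB is a gain of −L dB): F_i = 10^(NF_i/10), G_i = 10^(G_i,dB/10)
  Stage 1: F_1 = 10^(0.991/10) = 1.256, G_1 = 10^(−0.991/10) = 0.7960
  Stage 2: F_2 = 10^(1.15/10) = 1.303, G_2 = 10^(23.1/10) = 204.2
  Stage 3: F_3 = 10^(5.04/10) = 3.192, G_3 = 10^(−4.10/10) = 0.3890
Friis cascade:
  F = 1.256 + (1.303 − 1)/0.7960 + (3.192 − 1)/162.5 = 1.651
NF = 10 log₁₀(1.651) = 2.18 dB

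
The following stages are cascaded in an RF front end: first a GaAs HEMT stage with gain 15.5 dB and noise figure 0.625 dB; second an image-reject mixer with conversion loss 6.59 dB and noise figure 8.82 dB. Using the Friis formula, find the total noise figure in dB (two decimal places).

Convert to linear (a loss of L dB is a gain of −L dB): F_i = 10^(NF_i/10), G_i = 10^(G_i,dB/10)
  Stage 1: F_1 = 10^(0.625/10) = 1.155, G_1 = 10^(15.5/10) = 35.48
  Stage 2: F_2 = 10^(8.82/10) = 7.621, G_2 = 10^(−6.59/10) = 0.2193
Friis cascade:
  F = 1.155 + (7.621 − 1)/35.48 = 1.341
NF = 10 log₁₀(1.341) = 1.28 dB

1.28 dB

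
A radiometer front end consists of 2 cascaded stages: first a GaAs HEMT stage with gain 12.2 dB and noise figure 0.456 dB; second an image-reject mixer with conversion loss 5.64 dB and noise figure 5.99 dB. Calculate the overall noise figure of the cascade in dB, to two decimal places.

1.11 dB

Convert to linear (a loss of L dB is a gain of −L dB): F_i = 10^(NF_i/10), G_i = 10^(G_i,dB/10)
  Stage 1: F_1 = 10^(0.456/10) = 1.111, G_1 = 10^(12.2/10) = 16.60
  Stage 2: F_2 = 10^(5.99/10) = 3.972, G_2 = 10^(−5.64/10) = 0.2729
Friis cascade:
  F = 1.111 + (3.972 − 1)/16.60 = 1.290
NF = 10 log₁₀(1.290) = 1.11 dB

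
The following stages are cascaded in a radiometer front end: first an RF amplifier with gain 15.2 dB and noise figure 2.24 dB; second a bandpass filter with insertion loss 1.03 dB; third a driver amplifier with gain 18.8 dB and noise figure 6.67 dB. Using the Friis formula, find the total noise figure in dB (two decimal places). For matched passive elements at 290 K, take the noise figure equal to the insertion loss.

Convert to linear (a loss of L dB is a gain of −L dB): F_i = 10^(NF_i/10), G_i = 10^(G_i,dB/10)
  Stage 1: F_1 = 10^(2.24/10) = 1.675, G_1 = 10^(15.2/10) = 33.11
  Stage 2: F_2 = 10^(1.03/10) = 1.268, G_2 = 10^(−1.03/10) = 0.7889
  Stage 3: F_3 = 10^(6.67/10) = 4.645, G_3 = 10^(18.8/10) = 75.86
Friis cascade:
  F = 1.675 + (1.268 − 1)/33.11 + (4.645 − 1)/26.12 = 1.823
NF = 10 log₁₀(1.823) = 2.61 dB

2.61 dB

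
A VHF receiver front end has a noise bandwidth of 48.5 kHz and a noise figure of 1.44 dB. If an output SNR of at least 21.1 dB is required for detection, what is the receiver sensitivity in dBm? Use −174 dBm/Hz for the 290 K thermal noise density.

−104.6 dBm

Sensitivity = −174 + 10 log₁₀(B) + NF + SNR_min
= −174 + 46.86 + 1.44 + 21.1
= −104.60 dBm → −104.6 dBm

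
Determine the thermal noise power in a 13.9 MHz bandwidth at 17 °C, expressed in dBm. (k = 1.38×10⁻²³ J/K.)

T = 17 °C + 273.15 = 290.15 K
P_n = kTB = 1.38×10⁻²³ × 290.15 × 1.39×10⁷ = 5.57×10⁻¹⁴ W
In dBm: 10 log₁₀(5.57×10⁻¹⁴ / 10⁻³) = −102.5 dBm

−102.5 dBm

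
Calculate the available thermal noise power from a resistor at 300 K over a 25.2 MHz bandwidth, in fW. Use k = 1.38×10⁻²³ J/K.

104 fW

P_n = kTB = 1.38×10⁻²³ × 300 × 2.52×10⁷ = 1.04×10⁻¹³ W = 104 fW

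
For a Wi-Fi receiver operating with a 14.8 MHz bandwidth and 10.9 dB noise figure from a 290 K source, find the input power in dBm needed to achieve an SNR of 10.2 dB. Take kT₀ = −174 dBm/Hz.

Sensitivity = −174 + 10 log₁₀(B) + NF + SNR_min
= −174 + 71.7 + 10.9 + 10.2
= −81.2 dBm → −81.2 dBm

−81.2 dBm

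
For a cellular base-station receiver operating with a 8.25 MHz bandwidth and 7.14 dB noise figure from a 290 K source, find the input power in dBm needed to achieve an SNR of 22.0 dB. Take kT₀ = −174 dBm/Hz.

−75.7 dBm

Sensitivity = −174 + 10 log₁₀(B) + NF + SNR_min
= −174 + 69.16 + 7.14 + 22.0
= −75.70 dBm → −75.7 dBm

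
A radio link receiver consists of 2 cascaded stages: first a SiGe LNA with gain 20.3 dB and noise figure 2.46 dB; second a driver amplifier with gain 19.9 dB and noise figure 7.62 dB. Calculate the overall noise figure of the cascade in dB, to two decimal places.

Convert to linear (a loss of L dB is a gain of −L dB): F_i = 10^(NF_i/10), G_i = 10^(G_i,dB/10)
  Stage 1: F_1 = 10^(2.46/10) = 1.762, G_1 = 10^(20.3/10) = 107.2
  Stage 2: F_2 = 10^(7.62/10) = 5.781, G_2 = 10^(19.9/10) = 97.72
Friis cascade:
  F = 1.762 + (5.781 − 1)/107.2 = 1.807
NF = 10 log₁₀(1.807) = 2.57 dB

2.57 dB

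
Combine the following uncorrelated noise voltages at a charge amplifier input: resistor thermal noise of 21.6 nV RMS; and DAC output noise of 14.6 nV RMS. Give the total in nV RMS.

Uncorrelated sources add in power (mean-square): V_tot = √(ΣV_i²)
V_tot = √[(2.16×10⁻⁸)² + (1.46×10⁻⁸)²] = 2.61×10⁻⁸ V = 26.1 nV

26.1 nV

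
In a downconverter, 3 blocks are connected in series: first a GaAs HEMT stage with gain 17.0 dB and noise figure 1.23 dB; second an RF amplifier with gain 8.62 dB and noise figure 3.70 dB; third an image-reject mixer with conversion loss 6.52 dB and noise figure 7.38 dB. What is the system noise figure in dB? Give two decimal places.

1.36 dB

Convert to linear (a loss of L dB is a gain of −L dB): F_i = 10^(NF_i/10), G_i = 10^(G_i,dB/10)
  Stage 1: F_1 = 10^(1.23/10) = 1.327, G_1 = 10^(17.0/10) = 50.12
  Stage 2: F_2 = 10^(3.70/10) = 2.344, G_2 = 10^(8.62/10) = 7.278
  Stage 3: F_3 = 10^(7.38/10) = 5.470, G_3 = 10^(−6.52/10) = 0.2228
Friis cascade:
  F = 1.327 + (2.344 − 1)/50.12 + (5.470 − 1)/364.8 = 1.366
NF = 10 log₁₀(1.366) = 1.36 dB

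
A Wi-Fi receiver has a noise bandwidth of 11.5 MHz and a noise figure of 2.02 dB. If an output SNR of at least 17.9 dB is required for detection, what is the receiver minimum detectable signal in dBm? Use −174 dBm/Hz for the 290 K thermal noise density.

−83.5 dBm

Sensitivity = −174 + 10 log₁₀(B) + NF + SNR_min
= −174 + 70.61 + 2.02 + 17.9
= −83.47 dBm → −83.5 dBm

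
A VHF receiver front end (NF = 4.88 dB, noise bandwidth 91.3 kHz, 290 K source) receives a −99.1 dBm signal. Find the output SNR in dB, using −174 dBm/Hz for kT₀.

Noise floor: N = −174 + 10 log₁₀(B) + NF
10 log₁₀(9.13×10⁴) = 49.6 dB
N = −174 + 49.6 + 4.88 = −119.52 dBm
SNR = P_sig − N = −99.1 − (−119.52) = 20.42 dB → 20.4 dB

20.4 dB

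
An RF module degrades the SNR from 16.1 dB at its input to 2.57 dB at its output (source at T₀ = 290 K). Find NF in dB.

13.53 dB

NF (dB) = SNR_in(dB) − SNR_out(dB) when the source is at T₀
NF = 16.1 − 2.57 = 13.53 dB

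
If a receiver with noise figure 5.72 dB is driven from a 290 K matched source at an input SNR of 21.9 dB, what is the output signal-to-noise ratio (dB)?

16.18 dB

By definition F = SNR_in/SNR_out, so in dB: SNR_out = SNR_in − NF
SNR_out = 21.9 − 5.72 = 16.18 dB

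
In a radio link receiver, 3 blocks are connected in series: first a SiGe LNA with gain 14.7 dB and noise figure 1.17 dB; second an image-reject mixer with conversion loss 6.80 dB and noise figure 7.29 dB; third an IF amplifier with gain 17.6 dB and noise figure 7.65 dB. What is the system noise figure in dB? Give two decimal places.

Convert to linear (a loss of L dB is a gain of −L dB): F_i = 10^(NF_i/10), G_i = 10^(G_i,dB/10)
  Stage 1: F_1 = 10^(1.17/10) = 1.309, G_1 = 10^(14.7/10) = 29.51
  Stage 2: F_2 = 10^(7.29/10) = 5.358, G_2 = 10^(−6.80/10) = 0.2089
  Stage 3: F_3 = 10^(7.65/10) = 5.821, G_3 = 10^(17.6/10) = 57.54
Friis cascade:
  F = 1.309 + (5.358 − 1)/29.51 + (5.821 − 1)/6.166 = 2.239
NF = 10 log₁₀(2.239) = 3.50 dB

3.50 dB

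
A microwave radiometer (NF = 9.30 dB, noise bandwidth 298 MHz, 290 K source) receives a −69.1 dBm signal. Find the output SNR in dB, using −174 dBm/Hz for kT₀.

10.9 dB

Noise floor: N = −174 + 10 log₁₀(B) + NF
10 log₁₀(2.98×10⁸) = 84.74 dB
N = −174 + 84.74 + 9.30 = −79.96 dBm
SNR = P_sig − N = −69.1 − (−79.96) = 10.86 dB → 10.9 dB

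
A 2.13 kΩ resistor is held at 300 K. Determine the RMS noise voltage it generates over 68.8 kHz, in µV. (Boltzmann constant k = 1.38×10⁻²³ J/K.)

1.56 µV

V_n = √(4kTRB)
4kTRB = 4 × 1.38×10⁻²³ × 300 × 2.13×10³ × 6.88×10⁴ = 2.43×10⁻¹² V²
V_n = √(2.43×10⁻¹²) = 1.56×10⁻⁶ V = 1.56 µV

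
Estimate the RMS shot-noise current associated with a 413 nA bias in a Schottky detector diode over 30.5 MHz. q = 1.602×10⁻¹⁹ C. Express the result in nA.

2.01 nA

I_n = √(2qI·B)
2qI·B = 2 × 1.602×10⁻¹⁹ × 4.13×10⁻⁷ × 3.05×10⁷ = 4.04×10⁻¹⁸ A²
I_n = √(4.04×10⁻¹⁸) = 2.01×10⁻⁹ A = 2.01 nA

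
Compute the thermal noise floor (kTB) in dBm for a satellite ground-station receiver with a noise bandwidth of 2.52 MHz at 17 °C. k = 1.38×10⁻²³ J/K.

−110.0 dBm

T = 17 °C + 273.15 = 290.15 K
P_n = kTB = 1.38×10⁻²³ × 290.15 × 2.52×10⁶ = 1.01×10⁻¹⁴ W
In dBm: 10 log₁₀(1.01×10⁻¹⁴ / 10⁻³) = −110.0 dBm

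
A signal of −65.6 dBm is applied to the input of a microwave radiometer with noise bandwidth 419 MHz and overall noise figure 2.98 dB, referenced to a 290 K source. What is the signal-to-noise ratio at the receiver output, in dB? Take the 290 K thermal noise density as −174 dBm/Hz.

19.2 dB

Noise floor: N = −174 + 10 log₁₀(B) + NF
10 log₁₀(4.19×10⁸) = 86.22 dB
N = −174 + 86.22 + 2.98 = −84.80 dBm
SNR = P_sig − N = −65.6 − (−84.80) = 19.20 dB → 19.2 dB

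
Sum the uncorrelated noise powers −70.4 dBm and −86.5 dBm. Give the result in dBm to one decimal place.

Convert to linear, add, convert back:
P₁ = 9.12×10⁻¹¹ W, P₂ = 2.24×10⁻¹² W
P_tot = 9.34×10⁻¹¹ W → 10 log₁₀(P_tot / 10⁻³) = −70.3 dBm

−70.3 dBm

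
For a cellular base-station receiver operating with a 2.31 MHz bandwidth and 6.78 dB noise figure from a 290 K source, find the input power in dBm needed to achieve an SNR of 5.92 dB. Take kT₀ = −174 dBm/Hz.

−97.7 dBm

Sensitivity = −174 + 10 log₁₀(B) + NF + SNR_min
= −174 + 63.64 + 6.78 + 5.92
= −97.66 dBm → −97.7 dBm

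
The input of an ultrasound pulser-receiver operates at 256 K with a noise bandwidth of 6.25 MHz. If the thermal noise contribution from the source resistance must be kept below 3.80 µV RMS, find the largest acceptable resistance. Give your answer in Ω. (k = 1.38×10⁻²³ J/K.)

163 Ω

Johnson–Nyquist: V_n = √(4kTRB) ⇒ R = V_n² / (4kTB)
4kTB = 4 × 1.38×10⁻²³ × 256 × 6.25×10⁶ = 8.83×10⁻¹⁴
R = (3.80×10⁻⁶)² / 8.83×10⁻¹⁴ = 1.63×10² Ω = 163 Ω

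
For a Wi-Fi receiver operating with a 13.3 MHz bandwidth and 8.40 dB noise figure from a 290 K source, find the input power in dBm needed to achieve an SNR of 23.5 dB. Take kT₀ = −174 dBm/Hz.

Sensitivity = −174 + 10 log₁₀(B) + NF + SNR_min
= −174 + 71.24 + 8.40 + 23.5
= −70.86 dBm → −70.9 dBm

−70.9 dBm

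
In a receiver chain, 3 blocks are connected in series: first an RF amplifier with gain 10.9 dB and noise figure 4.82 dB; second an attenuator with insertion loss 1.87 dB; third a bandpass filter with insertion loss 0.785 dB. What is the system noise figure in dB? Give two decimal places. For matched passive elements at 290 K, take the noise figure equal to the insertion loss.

4.92 dB

Convert to linear (a loss of L dB is a gain of −L dB): F_i = 10^(NF_i/10), G_i = 10^(G_i,dB/10)
  Stage 1: F_1 = 10^(4.82/10) = 3.034, G_1 = 10^(10.9/10) = 12.30
  Stage 2: F_2 = 10^(1.87/10) = 1.538, G_2 = 10^(−1.87/10) = 0.6501
  Stage 3: F_3 = 10^(0.785/10) = 1.198, G_3 = 10^(−0.785/10) = 0.8346
Friis cascade:
  F = 3.034 + (1.538 − 1)/12.30 + (1.198 − 1)/7.998 = 3.102
NF = 10 log₁₀(3.102) = 4.92 dB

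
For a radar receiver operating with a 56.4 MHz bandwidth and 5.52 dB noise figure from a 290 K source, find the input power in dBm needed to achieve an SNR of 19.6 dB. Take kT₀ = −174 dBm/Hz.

Sensitivity = −174 + 10 log₁₀(B) + NF + SNR_min
= −174 + 77.51 + 5.52 + 19.6
= −71.37 dBm → −71.4 dBm

−71.4 dBm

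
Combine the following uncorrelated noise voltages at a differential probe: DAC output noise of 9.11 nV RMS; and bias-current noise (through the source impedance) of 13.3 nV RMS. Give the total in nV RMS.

16.1 nV

Uncorrelated sources add in power (mean-square): V_tot = √(ΣV_i²)
V_tot = √[(9.11×10⁻⁹)² + (1.33×10⁻⁸)²] = 1.61×10⁻⁸ V = 16.1 nV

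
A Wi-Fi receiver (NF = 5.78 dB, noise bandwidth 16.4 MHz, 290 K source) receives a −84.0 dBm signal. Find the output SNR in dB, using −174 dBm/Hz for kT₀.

Noise floor: N = −174 + 10 log₁₀(B) + NF
10 log₁₀(1.64×10⁷) = 72.15 dB
N = −174 + 72.15 + 5.78 = −96.07 dBm
SNR = P_sig − N = −84.0 − (−96.07) = 12.07 dB → 12.1 dB

12.1 dB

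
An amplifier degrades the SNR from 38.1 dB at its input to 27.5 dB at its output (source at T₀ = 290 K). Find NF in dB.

10.6 dB

NF (dB) = SNR_in(dB) − SNR_out(dB) when the source is at T₀
NF = 38.1 − 27.5 = 10.6 dB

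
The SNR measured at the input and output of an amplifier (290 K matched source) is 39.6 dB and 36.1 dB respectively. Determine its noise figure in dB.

NF (dB) = SNR_in(dB) − SNR_out(dB) when the source is at T₀
NF = 39.6 − 36.1 = 3.5 dB

3.5 dB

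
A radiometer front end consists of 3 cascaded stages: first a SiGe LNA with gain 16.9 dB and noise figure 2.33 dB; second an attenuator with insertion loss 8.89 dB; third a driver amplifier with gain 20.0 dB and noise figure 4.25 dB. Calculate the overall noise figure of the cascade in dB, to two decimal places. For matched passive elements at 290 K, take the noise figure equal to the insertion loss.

Convert to linear (a loss of L dB is a gain of −L dB): F_i = 10^(NF_i/10), G_i = 10^(G_i,dB/10)
  Stage 1: F_1 = 10^(2.33/10) = 1.710, G_1 = 10^(16.9/10) = 48.98
  Stage 2: F_2 = 10^(8.89/10) = 7.745, G_2 = 10^(−8.89/10) = 0.1291
  Stage 3: F_3 = 10^(4.25/10) = 2.661, G_3 = 10^(20.0/10) = 100.0
Friis cascade:
  F = 1.710 + (7.745 − 1)/48.98 + (2.661 − 1)/6.324 = 2.110
NF = 10 log₁₀(2.110) = 3.24 dB

3.24 dB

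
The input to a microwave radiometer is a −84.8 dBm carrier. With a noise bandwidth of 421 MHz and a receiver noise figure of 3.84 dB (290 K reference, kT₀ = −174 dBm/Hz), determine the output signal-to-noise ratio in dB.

Noise floor: N = −174 + 10 log₁₀(B) + NF
10 log₁₀(4.21×10⁸) = 86.24 dB
N = −174 + 86.24 + 3.84 = −83.92 dBm
SNR = P_sig − N = −84.8 − (−83.92) = −0.88 dB → −0.9 dB

−0.9 dB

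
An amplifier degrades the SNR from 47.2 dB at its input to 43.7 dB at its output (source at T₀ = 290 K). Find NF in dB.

NF (dB) = SNR_in(dB) − SNR_out(dB) when the source is at T₀
NF = 47.2 − 43.7 = 3.5 dB

3.5 dB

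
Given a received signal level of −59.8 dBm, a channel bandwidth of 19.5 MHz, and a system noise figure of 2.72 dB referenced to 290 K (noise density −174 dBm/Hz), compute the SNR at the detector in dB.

38.6 dB

Noise floor: N = −174 + 10 log₁₀(B) + NF
10 log₁₀(1.95×10⁷) = 72.9 dB
N = −174 + 72.9 + 2.72 = −98.38 dBm
SNR = P_sig − N = −59.8 − (−98.38) = 38.58 dB → 38.6 dB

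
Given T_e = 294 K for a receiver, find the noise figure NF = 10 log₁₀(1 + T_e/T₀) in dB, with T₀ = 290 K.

F = 1 + T_e/T₀ = 1 + 294/290 = 2.01379
NF = 10 log₁₀(2.01379) = 3.04 dB

3.04 dB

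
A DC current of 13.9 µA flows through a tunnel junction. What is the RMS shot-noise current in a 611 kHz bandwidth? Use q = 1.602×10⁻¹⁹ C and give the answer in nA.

1.65 nA

I_n = √(2qI·B)
2qI·B = 2 × 1.602×10⁻¹⁹ × 1.39×10⁻⁵ × 6.11×10⁵ = 2.72×10⁻¹⁸ A²
I_n = √(2.72×10⁻¹⁸) = 1.65×10⁻⁹ A = 1.65 nA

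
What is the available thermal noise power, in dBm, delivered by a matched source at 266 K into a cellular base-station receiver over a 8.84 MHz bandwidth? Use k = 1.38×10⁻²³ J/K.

−104.9 dBm

P_n = kTB = 1.38×10⁻²³ × 266 × 8.84×10⁶ = 3.24×10⁻¹⁴ W
In dBm: 10 log₁₀(3.24×10⁻¹⁴ / 10⁻³) = −104.9 dBm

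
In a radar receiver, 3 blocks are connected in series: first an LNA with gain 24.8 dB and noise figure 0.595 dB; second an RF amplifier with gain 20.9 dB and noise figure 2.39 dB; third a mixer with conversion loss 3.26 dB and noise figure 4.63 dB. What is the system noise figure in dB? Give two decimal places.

Convert to linear (a loss of L dB is a gain of −L dB): F_i = 10^(NF_i/10), G_i = 10^(G_i,dB/10)
  Stage 1: F_1 = 10^(0.595/10) = 1.147, G_1 = 10^(24.8/10) = 302.0
  Stage 2: F_2 = 10^(2.39/10) = 1.734, G_2 = 10^(20.9/10) = 123.0
  Stage 3: F_3 = 10^(4.63/10) = 2.904, G_3 = 10^(−3.26/10) = 0.4721
Friis cascade:
  F = 1.147 + (1.734 − 1)/302.0 + (2.904 − 1)/3.715×10⁴ = 1.149
NF = 10 log₁₀(1.149) = 0.60 dB

0.60 dB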